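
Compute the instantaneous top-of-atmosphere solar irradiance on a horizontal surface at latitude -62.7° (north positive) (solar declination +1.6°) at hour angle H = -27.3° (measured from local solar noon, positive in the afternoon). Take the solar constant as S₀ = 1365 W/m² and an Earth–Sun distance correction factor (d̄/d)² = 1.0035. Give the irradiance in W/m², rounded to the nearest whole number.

524 W/m²

cos θ_z = sin(-62.7°) sin(1.6°) + cos(-62.7°) cos(1.6°) cos(-27.30°) = -0.0248 + 0.4074 = 0.3826.
Top-of-atmosphere irradiance = S₀ (d̄/d)² cos θ_z = 1365 × 1.0035 × 0.3826 = 524.08 W/m².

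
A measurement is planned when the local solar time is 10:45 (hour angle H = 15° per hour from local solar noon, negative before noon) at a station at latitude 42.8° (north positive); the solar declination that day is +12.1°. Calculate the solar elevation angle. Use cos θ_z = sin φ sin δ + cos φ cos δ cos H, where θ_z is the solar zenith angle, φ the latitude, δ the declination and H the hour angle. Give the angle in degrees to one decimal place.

Hour angle H = 15° × (10.75 − 12) = -18.75°.
With φ = 42.8°, δ = 12.1°, H = -18.75°: sin φ sin δ = 0.1424, cos φ cos δ cos H = 0.6794, so cos θ_z = 0.8218.
θ_z = arccos(0.8218) = 34.73°, so the elevation is 90° − 34.73° = 55.27°.

55.3°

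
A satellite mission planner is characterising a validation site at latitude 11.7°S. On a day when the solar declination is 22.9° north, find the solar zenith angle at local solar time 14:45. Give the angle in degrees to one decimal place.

Hour angle H = 15° × (14.75 − 12) = 41.25°.
cos θ_z = sin φ sin δ + cos φ cos δ cos H = (-0.2028)(0.3891) + (0.9792)(0.9212)(0.7518) = 0.5992.
θ_z = arccos(0.5992) = 53.19°.

53.2°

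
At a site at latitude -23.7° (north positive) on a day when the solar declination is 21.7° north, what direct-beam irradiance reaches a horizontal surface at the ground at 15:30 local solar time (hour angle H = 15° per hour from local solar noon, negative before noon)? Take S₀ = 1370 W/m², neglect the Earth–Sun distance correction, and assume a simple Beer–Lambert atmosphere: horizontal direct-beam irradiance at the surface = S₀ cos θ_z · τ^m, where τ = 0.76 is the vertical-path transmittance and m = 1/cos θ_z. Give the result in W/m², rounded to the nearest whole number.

241 W/m²

Hour angle H = 15° × (15.5 − 12) = 52.50°.
cos θ_z = sin φ sin δ + cos φ cos δ cos H = (-0.4019)(0.3697) + (0.9157)(0.9291)(0.6088) = 0.3694.
Air mass m = 1/cos θ_z = 1/0.3694 = 2.707; τ^m = 0.76^2.707 = 0.4757.
Surface direct beam = 1370 × 0.3694 × 0.4757 = 240.74 W/m².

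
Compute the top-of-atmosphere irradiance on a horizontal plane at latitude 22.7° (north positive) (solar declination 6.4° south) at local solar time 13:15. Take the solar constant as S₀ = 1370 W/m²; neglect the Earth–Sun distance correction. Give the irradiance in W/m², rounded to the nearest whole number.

Hour angle H = 15° × (13.25 − 12) = 18.75°.
cos θ_z = sin(22.7°) sin(-6.4°) + cos(22.7°) cos(-6.4°) cos(18.75°) = -0.0430 + 0.8681 = 0.8251.
Top-of-atmosphere irradiance = S₀ cos θ_z = 1370 × 0.8251 = 1130.39 W/m².

1130 W/m²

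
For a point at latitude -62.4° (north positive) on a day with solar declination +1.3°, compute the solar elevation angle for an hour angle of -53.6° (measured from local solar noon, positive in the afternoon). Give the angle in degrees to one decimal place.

14.8°

cos θ_z = sin(-62.4°) sin(1.3°) + cos(-62.4°) cos(1.3°) cos(-53.60°) = -0.0201 + 0.2749 = 0.2548.
θ_z = arccos(0.2548) = 75.24°, so the elevation is 90° − 75.24° = 14.76°.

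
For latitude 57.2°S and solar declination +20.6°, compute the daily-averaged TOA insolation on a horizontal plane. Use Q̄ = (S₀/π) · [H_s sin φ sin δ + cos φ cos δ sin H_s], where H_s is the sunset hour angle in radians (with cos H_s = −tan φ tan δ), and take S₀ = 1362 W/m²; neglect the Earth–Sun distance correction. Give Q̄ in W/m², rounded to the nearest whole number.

57 W/m²

−tan φ tan δ = −(-1.5517)(0.3759) = 0.5833; H_s = arccos(0.5833) = 54.32°. In radians, H_s = 0.9481.
H_s sin φ sin δ = 0.9481 × -0.8406 × 0.3518 = -0.2804.
cos φ cos δ sin H_s = 0.5417 × 0.9361 × 0.8123 = 0.4119.
Q̄ = (1362/π) × (-0.2804 + 0.4119) = 433.54 × 0.1315 = 57.01 W/m².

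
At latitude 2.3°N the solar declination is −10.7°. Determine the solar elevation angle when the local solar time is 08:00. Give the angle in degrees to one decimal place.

Hour angle H = 15° × (8 − 12) = -60.00°.
cos θ_z = sin(2.3°) sin(-10.7°) + cos(2.3°) cos(-10.7°) cos(-60.00°) = -0.0075 + 0.4909 = 0.4834.
θ_z = arccos(0.4834) = 61.09°, so the elevation is 90° − 61.09° = 28.91°.

28.9°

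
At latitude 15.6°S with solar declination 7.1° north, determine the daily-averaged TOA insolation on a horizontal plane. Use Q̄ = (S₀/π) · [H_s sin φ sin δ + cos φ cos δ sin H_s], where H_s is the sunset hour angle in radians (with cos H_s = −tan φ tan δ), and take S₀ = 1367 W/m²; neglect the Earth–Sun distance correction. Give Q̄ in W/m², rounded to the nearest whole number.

393 W/m²

The sunset hour angle satisfies cos H_s = −tan φ tan δ = 0.0348, giving H_s = 88.01°. In radians, H_s = 1.5361.
H_s sin φ sin δ = 1.5361 × -0.2689 × 0.1236 = -0.0511.
cos φ cos δ sin H_s = 0.9632 × 0.9923 × 0.9994 = 0.9552.
Q̄ = (1367/π) × (-0.0511 + 0.9552) = 435.13 × 0.9041 = 393.40 W/m².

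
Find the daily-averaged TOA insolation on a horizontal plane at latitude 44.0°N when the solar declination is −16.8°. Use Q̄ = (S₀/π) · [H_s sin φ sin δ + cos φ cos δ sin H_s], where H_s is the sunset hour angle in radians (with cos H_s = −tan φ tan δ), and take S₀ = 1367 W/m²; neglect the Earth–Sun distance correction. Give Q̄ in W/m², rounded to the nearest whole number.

The sunset hour angle satisfies cos H_s = −tan φ tan δ = 0.2916, giving H_s = 73.05°. In radians, H_s = 1.2750.
H_s sin φ sin δ = 1.2750 × 0.6947 × -0.2890 = -0.2560.
cos φ cos δ sin H_s = 0.7193 × 0.9573 × 0.9566 = 0.6587.
Q̄ = (1367/π) × (-0.2560 + 0.6587) = 435.13 × 0.4027 = 175.23 W/m².

175 W/m²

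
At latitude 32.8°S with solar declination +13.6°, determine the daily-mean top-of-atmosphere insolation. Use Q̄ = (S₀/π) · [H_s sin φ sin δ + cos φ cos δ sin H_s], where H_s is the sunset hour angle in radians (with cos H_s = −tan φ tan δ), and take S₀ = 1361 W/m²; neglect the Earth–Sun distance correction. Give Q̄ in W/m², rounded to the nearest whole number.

The sunset hour angle satisfies cos H_s = −tan φ tan δ = 0.1559, giving H_s = 81.03°. In radians, H_s = 1.4142.
H_s sin φ sin δ = 1.4142 × -0.5417 × 0.2351 = -0.1801.
cos φ cos δ sin H_s = 0.8406 × 0.9720 × 0.9878 = 0.8071.
Q̄ = (1361/π) × (-0.1801 + 0.8071) = 433.22 × 0.6270 = 271.63 W/m².

272 W/m²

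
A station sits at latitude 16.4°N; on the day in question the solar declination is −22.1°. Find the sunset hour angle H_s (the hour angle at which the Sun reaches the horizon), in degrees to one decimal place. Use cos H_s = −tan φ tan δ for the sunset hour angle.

−tan φ tan δ = −(0.2943)(-0.4061) = 0.1195; H_s = arccos(0.1195) = 83.14°.

83.1°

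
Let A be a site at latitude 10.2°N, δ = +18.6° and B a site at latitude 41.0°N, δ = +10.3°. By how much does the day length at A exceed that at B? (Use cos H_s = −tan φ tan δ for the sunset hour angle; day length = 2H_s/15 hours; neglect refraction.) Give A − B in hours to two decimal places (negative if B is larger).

A: H_s = arccos(−tan 10.2° · tan 18.6°) = 93.47°, so 2H_s/15 = 12.4627 h.
B: H_s = arccos(−tan 41.0° · tan 10.3°) = 99.09°, so 2H_s/15 = 13.2120 h.
A − B = 12.4627 − 13.2120 = -0.7493 h.

-0.75 h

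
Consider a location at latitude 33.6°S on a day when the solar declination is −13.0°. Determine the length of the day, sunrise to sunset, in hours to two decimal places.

cos H_s = −tan(-33.6°) · tan(-13.0°) = -0.1534, so H_s = arccos(-0.1534) = 98.82°.
Day length = 2 H_s / 15° h⁻¹ = 197.64° / 15 = 13.176 h.

13.18 hours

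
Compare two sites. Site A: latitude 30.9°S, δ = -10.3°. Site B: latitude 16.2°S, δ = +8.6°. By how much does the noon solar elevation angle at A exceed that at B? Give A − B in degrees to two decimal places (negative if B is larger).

A: 90° − |-30.9 − (-10.3)| = 69.40°.
B: 90° − |-16.2 − (8.6)| = 65.20°.
A − B = 69.40 − 65.20 = 4.20°.

+4.20°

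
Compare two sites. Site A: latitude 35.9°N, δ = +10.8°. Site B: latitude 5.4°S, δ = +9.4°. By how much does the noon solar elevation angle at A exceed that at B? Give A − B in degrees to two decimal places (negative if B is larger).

-10.30°

A: 90° − |35.9 − (10.8)| = 64.90°.
B: 90° − |-5.4 − (9.4)| = 75.20°.
A − B = 64.90 − 75.20 = -10.30°.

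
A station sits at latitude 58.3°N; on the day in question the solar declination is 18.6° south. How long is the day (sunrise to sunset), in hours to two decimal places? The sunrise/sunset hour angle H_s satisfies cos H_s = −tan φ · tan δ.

−tan φ tan δ = −(1.6191)(-0.3365) = 0.5448; H_s = arccos(0.5448) = 56.99°.
Day length = 2 H_s / 15° h⁻¹ = 113.98° / 15 = 7.599 h.

7.60 hours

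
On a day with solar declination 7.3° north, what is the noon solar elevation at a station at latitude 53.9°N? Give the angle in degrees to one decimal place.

43.4°

At local solar noon the hour angle is zero, so the elevation is 90° − |φ − δ| = 90° − |53.9° − (7.3°)| = 90° − 46.6° = 43.4°.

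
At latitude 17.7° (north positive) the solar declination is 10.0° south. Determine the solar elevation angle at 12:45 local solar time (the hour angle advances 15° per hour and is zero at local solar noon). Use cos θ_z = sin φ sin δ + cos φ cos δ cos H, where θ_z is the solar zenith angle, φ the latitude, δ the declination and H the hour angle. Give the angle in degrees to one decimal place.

Hour angle H = 15° × (12.75 − 12) = 11.25°.
cos θ_z = sin φ sin δ + cos φ cos δ cos H = (0.3040)(-0.1736) + (0.9527)(0.9848)(0.9808) = 0.8674.
θ_z = arccos(0.8674) = 29.84°, so the elevation is 90° − 29.84° = 60.16°.

60.2°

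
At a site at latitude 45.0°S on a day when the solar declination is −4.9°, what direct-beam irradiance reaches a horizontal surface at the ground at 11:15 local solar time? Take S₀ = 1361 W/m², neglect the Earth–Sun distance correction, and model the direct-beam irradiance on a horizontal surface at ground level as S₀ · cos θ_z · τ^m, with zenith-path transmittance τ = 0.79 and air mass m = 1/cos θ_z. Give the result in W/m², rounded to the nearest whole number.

Hour angle H = 15° × (11.25 − 12) = -11.25°.
cos θ_z = sin(-45.0°) sin(-4.9°) + cos(-45.0°) cos(-4.9°) cos(-11.25°) = 0.0604 + 0.6910 = 0.7514.
Air mass m = 1/cos θ_z = 1/0.7514 = 1.331; τ^m = 0.79^1.331 = 0.7307.
Surface direct beam = 1361 × 0.7514 × 0.7307 = 747.25 W/m².

747 W/m²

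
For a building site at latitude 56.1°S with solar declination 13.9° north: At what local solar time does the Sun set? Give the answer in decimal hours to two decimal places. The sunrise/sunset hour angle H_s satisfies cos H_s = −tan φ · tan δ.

16.56 h

−tan φ tan δ = −(-1.4882)(0.2475) = 0.3683; H_s = arccos(0.3683) = 68.39°.
Sunset is at 12 + H_s/15 = 12 + 4.559 = 16.559 h local solar time.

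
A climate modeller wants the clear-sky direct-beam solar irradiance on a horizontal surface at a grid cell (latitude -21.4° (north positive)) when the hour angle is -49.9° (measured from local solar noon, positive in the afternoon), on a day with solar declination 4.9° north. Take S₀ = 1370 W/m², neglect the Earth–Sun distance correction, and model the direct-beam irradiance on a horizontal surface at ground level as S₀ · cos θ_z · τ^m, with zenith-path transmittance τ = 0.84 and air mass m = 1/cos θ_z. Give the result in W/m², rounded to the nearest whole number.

cos θ_z = sin φ sin δ + cos φ cos δ cos H = (-0.3649)(0.0854) + (0.9311)(0.9963)(0.6441) = 0.5663.
Air mass m = 1/cos θ_z = 1/0.5663 = 1.766; τ^m = 0.84^1.766 = 0.7350.
Surface direct beam = 1370 × 0.5663 × 0.7350 = 570.24 W/m².

570 W/m²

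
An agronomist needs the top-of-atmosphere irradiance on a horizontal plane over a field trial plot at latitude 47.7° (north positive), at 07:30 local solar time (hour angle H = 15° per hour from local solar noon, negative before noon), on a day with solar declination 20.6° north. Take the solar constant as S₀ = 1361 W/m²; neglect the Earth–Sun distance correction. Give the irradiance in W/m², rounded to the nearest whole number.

Hour angle H = 15° × (7.5 − 12) = -67.50°.
cos θ_z = sin(47.7°) sin(20.6°) + cos(47.7°) cos(20.6°) cos(-67.50°) = 0.2602 + 0.2411 = 0.5013.
Top-of-atmosphere irradiance = S₀ cos θ_z = 1361 × 0.5013 = 682.27 W/m².

682 W/m²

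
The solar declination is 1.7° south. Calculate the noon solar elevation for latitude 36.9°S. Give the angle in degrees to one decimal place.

54.8°

At local solar noon the hour angle is zero, so the elevation is 90° − |φ − δ| = 90° − |-36.9° − (-1.7°)| = 90° − 35.2° = 54.8°.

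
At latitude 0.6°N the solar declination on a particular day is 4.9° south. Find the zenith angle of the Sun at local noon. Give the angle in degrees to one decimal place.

At local solar noon the hour angle is zero, so the zenith angle is |φ − δ| = |0.6° − (-4.9°)| = 5.5°.

5.5°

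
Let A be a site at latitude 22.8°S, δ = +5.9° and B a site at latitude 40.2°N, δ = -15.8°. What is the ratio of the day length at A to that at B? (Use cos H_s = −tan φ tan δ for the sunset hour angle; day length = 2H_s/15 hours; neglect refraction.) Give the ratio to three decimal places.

1.149

A: H_s = arccos(−tan -22.8° · tan 5.9°) = 87.51°, so 2H_s/15 = 11.6680 h.
B: H_s = arccos(−tan 40.2° · tan -15.8°) = 76.16°, so 2H_s/15 = 10.1547 h.
Ratio A/B = 11.6680 / 10.1547 = 1.1490.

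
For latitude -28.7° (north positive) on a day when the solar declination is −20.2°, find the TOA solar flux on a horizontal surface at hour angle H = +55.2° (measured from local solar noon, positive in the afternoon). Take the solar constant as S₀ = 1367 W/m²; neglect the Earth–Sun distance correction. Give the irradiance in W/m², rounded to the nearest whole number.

869 W/m²

With φ = -28.7°, δ = -20.2°, H = 55.20°: sin φ sin δ = 0.1658, cos φ cos δ cos H = 0.4698, so cos θ_z = 0.6356.
Top-of-atmosphere irradiance = S₀ cos θ_z = 1367 × 0.6356 = 868.87 W/m².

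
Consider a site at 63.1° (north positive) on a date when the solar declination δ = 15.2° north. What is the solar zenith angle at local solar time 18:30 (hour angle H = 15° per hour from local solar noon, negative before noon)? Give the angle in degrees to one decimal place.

Hour angle H = 15° × (18.5 − 12) = 97.50°.
cos θ_z = sin(63.1°) sin(15.2°) + cos(63.1°) cos(15.2°) cos(97.50°) = 0.2338 + -0.0570 = 0.1768.
θ_z = arccos(0.1768) = 79.82°.

79.8°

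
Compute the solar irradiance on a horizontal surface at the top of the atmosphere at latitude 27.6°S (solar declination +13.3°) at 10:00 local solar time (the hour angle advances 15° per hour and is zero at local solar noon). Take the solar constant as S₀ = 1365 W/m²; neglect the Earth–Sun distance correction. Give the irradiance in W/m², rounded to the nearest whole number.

Hour angle H = 15° × (10 − 12) = -30.00°.
With φ = -27.6°, δ = 13.3°, H = -30.00°: sin φ sin δ = -0.1066, cos φ cos δ cos H = 0.7469, so cos θ_z = 0.6403.
Top-of-atmosphere irradiance = S₀ cos θ_z = 1365 × 0.6403 = 874.01 W/m².

874 W/m²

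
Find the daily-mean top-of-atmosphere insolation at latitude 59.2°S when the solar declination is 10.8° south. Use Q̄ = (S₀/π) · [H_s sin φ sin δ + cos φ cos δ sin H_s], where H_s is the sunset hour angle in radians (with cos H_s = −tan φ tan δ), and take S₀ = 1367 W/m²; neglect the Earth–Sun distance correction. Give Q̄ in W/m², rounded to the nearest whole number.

340 W/m²

The sunset hour angle satisfies cos H_s = −tan φ tan δ = -0.3200, giving H_s = 108.66°. In radians, H_s = 1.8965.
H_s sin φ sin δ = 1.8965 × -0.8590 × -0.1874 = 0.3053.
cos φ cos δ sin H_s = 0.5120 × 0.9823 × 0.9474 = 0.4765.
Q̄ = (1367/π) × (0.3053 + 0.4765) = 435.13 × 0.7818 = 340.18 W/m².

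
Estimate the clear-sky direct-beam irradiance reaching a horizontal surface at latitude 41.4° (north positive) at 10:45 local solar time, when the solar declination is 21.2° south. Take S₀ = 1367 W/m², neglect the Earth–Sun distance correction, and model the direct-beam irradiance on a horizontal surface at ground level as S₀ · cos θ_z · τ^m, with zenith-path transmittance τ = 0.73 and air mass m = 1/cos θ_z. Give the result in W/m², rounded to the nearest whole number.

275 W/m²

Hour angle H = 15° × (10.75 − 12) = -18.75°.
With φ = 41.4°, δ = -21.2°, H = -18.75°: sin φ sin δ = -0.2391, cos φ cos δ cos H = 0.6622, so cos θ_z = 0.4231.
Air mass m = 1/cos θ_z = 1/0.4231 = 2.364; τ^m = 0.73^2.364 = 0.4752.
Surface direct beam = 1367 × 0.4231 × 0.4752 = 274.85 W/m².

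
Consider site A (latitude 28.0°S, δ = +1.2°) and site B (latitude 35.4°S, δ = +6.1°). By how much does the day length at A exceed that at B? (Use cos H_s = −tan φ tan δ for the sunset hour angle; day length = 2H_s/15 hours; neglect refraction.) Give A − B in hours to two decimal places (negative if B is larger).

+0.50 h

A: H_s = arccos(−tan -28.0° · tan 1.2°) = 89.36°, so 2H_s/15 = 11.9147 h.
B: H_s = arccos(−tan -35.4° · tan 6.1°) = 85.64°, so 2H_s/15 = 11.4187 h.
A − B = 11.9147 − 11.4187 = 0.4960 h.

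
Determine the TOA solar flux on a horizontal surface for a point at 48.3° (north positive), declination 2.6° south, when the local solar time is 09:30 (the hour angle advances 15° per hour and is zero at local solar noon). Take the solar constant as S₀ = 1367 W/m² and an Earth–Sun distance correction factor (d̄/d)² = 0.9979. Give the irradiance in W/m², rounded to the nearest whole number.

673 W/m²

Hour angle H = 15° × (9.5 − 12) = -37.50°.
With φ = 48.3°, δ = -2.6°, H = -37.50°: sin φ sin δ = -0.0339, cos φ cos δ cos H = 0.5272, so cos θ_z = 0.4933.
Top-of-atmosphere irradiance = S₀ (d̄/d)² cos θ_z = 1367 × 0.9979 × 0.4933 = 672.92 W/m².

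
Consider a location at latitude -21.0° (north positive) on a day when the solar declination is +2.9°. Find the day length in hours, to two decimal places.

11.85 hours

The sunset hour angle satisfies cos H_s = −tan φ tan δ = 0.0194, giving H_s = 88.89°.
Day length = 2 H_s / 15° h⁻¹ = 177.78° / 15 = 11.852 h.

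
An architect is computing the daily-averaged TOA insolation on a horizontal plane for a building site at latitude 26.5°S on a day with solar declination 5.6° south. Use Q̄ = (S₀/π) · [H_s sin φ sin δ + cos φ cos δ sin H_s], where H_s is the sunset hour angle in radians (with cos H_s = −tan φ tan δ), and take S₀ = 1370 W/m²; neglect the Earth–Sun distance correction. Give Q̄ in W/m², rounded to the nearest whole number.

The sunset hour angle satisfies cos H_s = −tan φ tan δ = -0.0489, giving H_s = 92.80°. In radians, H_s = 1.6197.
H_s sin φ sin δ = 1.6197 × -0.4462 × -0.0976 = 0.0705.
cos φ cos δ sin H_s = 0.8949 × 0.9952 × 0.9988 = 0.8895.
Q̄ = (1370/π) × (0.0705 + 0.8895) = 436.08 × 0.9600 = 418.64 W/m².

419 W/m²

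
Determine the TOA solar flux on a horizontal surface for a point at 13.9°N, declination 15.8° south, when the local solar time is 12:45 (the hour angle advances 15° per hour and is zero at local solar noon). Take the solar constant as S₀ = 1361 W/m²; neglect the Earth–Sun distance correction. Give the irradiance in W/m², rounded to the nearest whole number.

Hour angle H = 15° × (12.75 − 12) = 11.25°.
cos θ_z = sin(13.9°) sin(-15.8°) + cos(13.9°) cos(-15.8°) cos(11.25°) = -0.0654 + 0.9161 = 0.8507.
Top-of-atmosphere irradiance = S₀ cos θ_z = 1361 × 0.8507 = 1157.80 W/m².

1158 W/m²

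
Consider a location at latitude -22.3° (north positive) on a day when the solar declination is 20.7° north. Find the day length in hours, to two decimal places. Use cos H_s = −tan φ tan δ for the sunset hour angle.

−tan φ tan δ = −(-0.4101)(0.3779) = 0.1550; H_s = arccos(0.1550) = 81.08°.
Day length = 2 H_s / 15° h⁻¹ = 162.16° / 15 = 10.811 h.

10.81 hours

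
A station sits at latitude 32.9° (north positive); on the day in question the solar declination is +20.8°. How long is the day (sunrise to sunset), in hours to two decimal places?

13.90 hours

The sunset hour angle satisfies cos H_s = −tan φ tan δ = -0.2457, giving H_s = 104.22°.
Day length = 2 H_s / 15° h⁻¹ = 208.44° / 15 = 13.896 h.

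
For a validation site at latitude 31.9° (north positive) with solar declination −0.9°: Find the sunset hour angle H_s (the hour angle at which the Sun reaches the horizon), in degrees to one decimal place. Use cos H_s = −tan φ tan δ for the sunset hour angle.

The sunset hour angle satisfies cos H_s = −tan φ tan δ = 0.0098, giving H_s = 89.44°.

89.4°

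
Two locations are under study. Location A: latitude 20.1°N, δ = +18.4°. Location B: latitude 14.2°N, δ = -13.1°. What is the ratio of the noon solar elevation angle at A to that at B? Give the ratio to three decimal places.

1.408

A: 90° − |20.1 − (18.4)| = 88.30°.
B: 90° − |14.2 − (-13.1)| = 62.70°.
Ratio A/B = 88.3000 / 62.7000 = 1.4083.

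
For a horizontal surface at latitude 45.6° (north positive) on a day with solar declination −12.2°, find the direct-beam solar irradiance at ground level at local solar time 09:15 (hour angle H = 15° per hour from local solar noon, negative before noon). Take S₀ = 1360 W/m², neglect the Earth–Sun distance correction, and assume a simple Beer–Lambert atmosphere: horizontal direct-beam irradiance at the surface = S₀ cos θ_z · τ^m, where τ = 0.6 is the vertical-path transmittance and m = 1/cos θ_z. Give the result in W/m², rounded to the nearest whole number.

Hour angle H = 15° × (9.25 − 12) = -41.25°.
cos θ_z = sin φ sin δ + cos φ cos δ cos H = (0.7145)(-0.2113) + (0.6997)(0.9774)(0.7518) = 0.3632.
Air mass m = 1/cos θ_z = 1/0.3632 = 2.753; τ^m = 0.6^2.753 = 0.2450.
Surface direct beam = 1360 × 0.3632 × 0.2450 = 121.02 W/m².

121 W/m²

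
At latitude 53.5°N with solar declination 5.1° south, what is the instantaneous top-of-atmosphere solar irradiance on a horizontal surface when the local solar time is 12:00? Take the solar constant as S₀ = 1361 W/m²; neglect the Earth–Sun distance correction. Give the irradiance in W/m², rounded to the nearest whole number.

Hour angle H = 15° × (12 − 12) = 0.00°.
cos θ_z = sin φ sin δ + cos φ cos δ cos H = (0.8039)(-0.0889) + (0.5948)(0.9960)(1.0000) = 0.5210.
Top-of-atmosphere irradiance = S₀ cos θ_z = 1361 × 0.5210 = 709.08 W/m².

709 W/m²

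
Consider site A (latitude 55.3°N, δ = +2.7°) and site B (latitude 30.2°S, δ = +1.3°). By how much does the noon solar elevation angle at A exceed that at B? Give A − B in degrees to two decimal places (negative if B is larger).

A: 90° − |55.3 − (2.7)| = 37.40°.
B: 90° − |-30.2 − (1.3)| = 58.50°.
A − B = 37.40 − 58.50 = -21.10°.

-21.10°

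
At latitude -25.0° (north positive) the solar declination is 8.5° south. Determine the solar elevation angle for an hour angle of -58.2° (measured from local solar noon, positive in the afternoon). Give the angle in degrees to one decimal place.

cos θ_z = sin(-25.0°) sin(-8.5°) + cos(-25.0°) cos(-8.5°) cos(-58.20°) = 0.0625 + 0.4723 = 0.5348.
θ_z = arccos(0.5348) = 57.67°, so the elevation is 90° − 57.67° = 32.33°.

32.3°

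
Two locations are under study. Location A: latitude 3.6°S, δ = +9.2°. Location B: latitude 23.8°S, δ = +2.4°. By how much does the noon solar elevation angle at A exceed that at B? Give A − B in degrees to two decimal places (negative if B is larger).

A: 90° − |-3.6 − (9.2)| = 77.20°.
B: 90° − |-23.8 − (2.4)| = 63.80°.
A − B = 77.20 − 63.80 = 13.40°.

+13.40°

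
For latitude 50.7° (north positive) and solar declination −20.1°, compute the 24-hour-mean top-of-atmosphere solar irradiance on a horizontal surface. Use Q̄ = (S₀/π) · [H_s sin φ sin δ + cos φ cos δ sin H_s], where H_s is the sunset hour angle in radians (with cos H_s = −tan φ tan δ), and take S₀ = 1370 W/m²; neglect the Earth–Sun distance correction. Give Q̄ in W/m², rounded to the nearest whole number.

104 W/m²

cos H_s = −tan(50.7°) · tan(-20.1°) = 0.4471, so H_s = arccos(0.4471) = 63.44°. In radians, H_s = 1.1072.
H_s sin φ sin δ = 1.1072 × 0.7738 × -0.3437 = -0.2945.
cos φ cos δ sin H_s = 0.6334 × 0.9391 × 0.8945 = 0.5321.
Q̄ = (1370/π) × (-0.2945 + 0.5321) = 436.08 × 0.2376 = 103.61 W/m².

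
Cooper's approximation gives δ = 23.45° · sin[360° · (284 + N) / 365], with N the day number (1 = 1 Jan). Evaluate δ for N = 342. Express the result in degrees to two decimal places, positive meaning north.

-22.89°

360 × (284 + 342) / 365 = 617.425°; sin(617.425°) = -0.9760.
δ = 23.45 × -0.9760 = -22.887° ≈ -22.89°.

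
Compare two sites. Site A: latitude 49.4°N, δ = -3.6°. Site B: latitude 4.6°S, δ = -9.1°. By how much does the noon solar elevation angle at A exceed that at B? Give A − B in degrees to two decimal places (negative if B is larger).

A: 90° − |49.4 − (-3.6)| = 37.00°.
B: 90° − |-4.6 − (-9.1)| = 85.50°.
A − B = 37.00 − 85.50 = -48.50°.

-48.50°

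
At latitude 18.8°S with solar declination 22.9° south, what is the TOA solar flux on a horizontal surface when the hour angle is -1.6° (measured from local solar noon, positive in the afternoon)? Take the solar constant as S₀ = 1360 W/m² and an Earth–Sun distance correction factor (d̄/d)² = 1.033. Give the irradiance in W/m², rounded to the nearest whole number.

1401 W/m²

cos θ_z = sin(-18.8°) sin(-22.9°) + cos(-18.8°) cos(-22.9°) cos(-1.60°) = 0.1254 + 0.8717 = 0.9971.
Top-of-atmosphere irradiance = S₀ (d̄/d)² cos θ_z = 1360 × 1.033 × 0.9971 = 1400.81 W/m².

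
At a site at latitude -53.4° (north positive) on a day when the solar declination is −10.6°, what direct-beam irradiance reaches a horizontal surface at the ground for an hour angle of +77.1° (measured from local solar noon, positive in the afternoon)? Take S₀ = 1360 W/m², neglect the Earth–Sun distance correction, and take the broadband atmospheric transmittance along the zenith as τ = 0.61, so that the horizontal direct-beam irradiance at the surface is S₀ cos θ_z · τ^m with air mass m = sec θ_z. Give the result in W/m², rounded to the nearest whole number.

With φ = -53.4°, δ = -10.6°, H = 77.10°: sin φ sin δ = 0.1477, cos φ cos δ cos H = 0.1308, so cos θ_z = 0.2785.
Air mass m = 1/cos θ_z = 1/0.2785 = 3.591; τ^m = 0.61^3.591 = 0.1695.
Surface direct beam = 1360 × 0.2785 × 0.1695 = 64.20 W/m².

64 W/m²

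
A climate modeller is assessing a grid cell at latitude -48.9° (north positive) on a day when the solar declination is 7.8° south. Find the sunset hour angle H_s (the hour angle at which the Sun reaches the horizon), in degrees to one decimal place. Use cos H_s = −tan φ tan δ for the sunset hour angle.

99.0°

−tan φ tan δ = −(-1.1463)(-0.1370) = -0.1570; H_s = arccos(-0.1570) = 99.03°.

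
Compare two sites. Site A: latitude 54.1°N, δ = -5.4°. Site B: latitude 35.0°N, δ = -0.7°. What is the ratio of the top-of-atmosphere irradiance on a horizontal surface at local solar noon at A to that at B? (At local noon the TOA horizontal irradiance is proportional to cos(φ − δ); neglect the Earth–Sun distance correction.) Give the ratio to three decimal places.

A: cos θ_z = cos(54.1° − (-5.4°)) = 0.5075.
B: cos θ_z = cos(35.0° − (-0.7°)) = 0.8121.
Ratio A/B = 0.5075 / 0.8121 = 0.6249.

0.625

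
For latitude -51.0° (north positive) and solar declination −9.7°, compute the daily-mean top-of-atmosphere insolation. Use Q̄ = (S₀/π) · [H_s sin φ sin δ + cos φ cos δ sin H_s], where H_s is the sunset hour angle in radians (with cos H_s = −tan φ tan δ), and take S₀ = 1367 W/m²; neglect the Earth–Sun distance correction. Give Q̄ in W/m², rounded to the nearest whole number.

365 W/m²

The sunset hour angle satisfies cos H_s = −tan φ tan δ = -0.2111, giving H_s = 102.19°. In radians, H_s = 1.7836.
H_s sin φ sin δ = 1.7836 × -0.7771 × -0.1685 = 0.2335.
cos φ cos δ sin H_s = 0.6293 × 0.9857 × 0.9774 = 0.6063.
Q̄ = (1367/π) × (0.2335 + 0.6063) = 435.13 × 0.8398 = 365.42 W/m².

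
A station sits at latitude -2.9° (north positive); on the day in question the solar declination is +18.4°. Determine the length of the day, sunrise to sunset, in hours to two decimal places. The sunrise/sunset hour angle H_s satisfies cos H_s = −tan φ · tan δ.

11.87 hours

−tan φ tan δ = −(-0.0507)(0.3327) = 0.0169; H_s = arccos(0.0169) = 89.03°.
Day length = 2 H_s / 15° h⁻¹ = 178.06° / 15 = 11.871 h.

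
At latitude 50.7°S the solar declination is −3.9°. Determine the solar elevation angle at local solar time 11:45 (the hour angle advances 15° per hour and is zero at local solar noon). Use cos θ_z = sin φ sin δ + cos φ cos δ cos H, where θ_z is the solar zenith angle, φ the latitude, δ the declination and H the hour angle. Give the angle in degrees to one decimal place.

43.1°

Hour angle H = 15° × (11.75 − 12) = -3.75°.
cos θ_z = sin φ sin δ + cos φ cos δ cos H = (-0.7738)(-0.0680) + (0.6334)(0.9977)(0.9979) = 0.6832.
θ_z = arccos(0.6832) = 46.91°, so the elevation is 90° − 46.91° = 43.09°.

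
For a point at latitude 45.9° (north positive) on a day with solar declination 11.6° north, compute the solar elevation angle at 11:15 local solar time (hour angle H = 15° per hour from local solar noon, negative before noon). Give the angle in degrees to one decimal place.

54.4°

Hour angle H = 15° × (11.25 − 12) = -11.25°.
With φ = 45.9°, δ = 11.6°, H = -11.25°: sin φ sin δ = 0.1444, cos φ cos δ cos H = 0.6686, so cos θ_z = 0.8130.
θ_z = arccos(0.8130) = 35.61°, so the elevation is 90° − 35.61° = 54.39°.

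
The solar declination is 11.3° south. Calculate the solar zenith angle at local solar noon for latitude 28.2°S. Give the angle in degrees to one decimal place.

At local solar noon the hour angle is zero, so the zenith angle is |φ − δ| = |-28.2° − (-11.3°)| = 16.9°.

16.9°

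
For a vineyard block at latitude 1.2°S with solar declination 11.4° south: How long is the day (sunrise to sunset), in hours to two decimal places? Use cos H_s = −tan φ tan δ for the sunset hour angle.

cos H_s = −tan(-1.2°) · tan(-11.4°) = -0.0042, so H_s = arccos(-0.0042) = 90.24°.
Day length = 2 H_s / 15° h⁻¹ = 180.48° / 15 = 12.032 h.

12.03 hours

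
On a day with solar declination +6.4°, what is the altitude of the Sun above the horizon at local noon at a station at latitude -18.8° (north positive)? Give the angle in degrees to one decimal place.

At local solar noon the hour angle is zero, so the elevation is 90° − |φ − δ| = 90° − |-18.8° − (6.4°)| = 90° − 25.2° = 64.8°.

64.8°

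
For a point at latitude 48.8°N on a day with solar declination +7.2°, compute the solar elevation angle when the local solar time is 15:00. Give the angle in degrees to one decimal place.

Hour angle H = 15° × (15 − 12) = 45.00°.
cos θ_z = sin φ sin δ + cos φ cos δ cos H = (0.7524)(0.1253) + (0.6587)(0.9921)(0.7071) = 0.5564.
θ_z = arccos(0.5564) = 56.19°, so the elevation is 90° − 56.19° = 33.81°.

33.8°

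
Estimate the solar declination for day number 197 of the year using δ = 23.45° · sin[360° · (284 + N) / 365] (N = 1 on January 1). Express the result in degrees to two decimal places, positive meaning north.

360 × (284 + 197) / 365 = 474.411°; sin(474.411°) = 0.9106.
δ = 23.45 × 0.9106 = 21.354° ≈ +21.35°.

+21.35°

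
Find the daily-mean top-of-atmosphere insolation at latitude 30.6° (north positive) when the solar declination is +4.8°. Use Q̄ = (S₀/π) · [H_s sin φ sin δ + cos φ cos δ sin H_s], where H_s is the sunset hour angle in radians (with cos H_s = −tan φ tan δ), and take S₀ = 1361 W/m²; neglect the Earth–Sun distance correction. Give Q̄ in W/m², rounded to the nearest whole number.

401 W/m²

−tan φ tan δ = −(0.5914)(0.0840) = -0.0497; H_s = arccos(-0.0497) = 92.85°. In radians, H_s = 1.6205.
H_s sin φ sin δ = 1.6205 × 0.5090 × 0.0837 = 0.0690.
cos φ cos δ sin H_s = 0.8607 × 0.9965 × 0.9988 = 0.8567.
Q̄ = (1361/π) × (0.0690 + 0.8567) = 433.22 × 0.9257 = 401.03 W/m².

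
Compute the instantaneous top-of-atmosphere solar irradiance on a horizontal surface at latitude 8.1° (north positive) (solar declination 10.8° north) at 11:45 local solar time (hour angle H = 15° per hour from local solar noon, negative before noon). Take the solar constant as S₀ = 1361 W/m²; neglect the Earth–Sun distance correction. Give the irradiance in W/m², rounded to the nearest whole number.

Hour angle H = 15° × (11.75 − 12) = -3.75°.
cos θ_z = sin φ sin δ + cos φ cos δ cos H = (0.1409)(0.1874) + (0.9900)(0.9823)(0.9979) = 0.9968.
Top-of-atmosphere irradiance = S₀ cos θ_z = 1361 × 0.9968 = 1356.64 W/m².

1357 W/m²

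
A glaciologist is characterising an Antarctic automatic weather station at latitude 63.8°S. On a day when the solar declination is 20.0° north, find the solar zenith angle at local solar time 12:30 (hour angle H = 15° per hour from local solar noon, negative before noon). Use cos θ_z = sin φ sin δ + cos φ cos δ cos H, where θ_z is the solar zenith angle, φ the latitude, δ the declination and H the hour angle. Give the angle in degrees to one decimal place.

Hour angle H = 15° × (12.5 − 12) = 7.50°.
cos θ_z = sin φ sin δ + cos φ cos δ cos H = (-0.8973)(0.3420) + (0.4415)(0.9397)(0.9914) = 0.1044.
θ_z = arccos(0.1044) = 84.01°.

84.0°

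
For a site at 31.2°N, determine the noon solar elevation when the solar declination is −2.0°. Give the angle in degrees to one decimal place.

At local solar noon the hour angle is zero, so the elevation is 90° − |φ − δ| = 90° − |31.2° − (-2.0°)| = 90° − 33.2° = 56.8°.

56.8°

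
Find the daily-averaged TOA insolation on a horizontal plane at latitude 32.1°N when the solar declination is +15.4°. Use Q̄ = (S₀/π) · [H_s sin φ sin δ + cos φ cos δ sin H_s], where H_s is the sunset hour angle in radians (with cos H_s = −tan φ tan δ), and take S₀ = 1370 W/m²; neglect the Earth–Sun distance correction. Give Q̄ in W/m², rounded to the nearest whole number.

458 W/m²

−tan φ tan δ = −(0.6273)(0.2754) = -0.1728; H_s = arccos(-0.1728) = 99.95°. In radians, H_s = 1.7445.
H_s sin φ sin δ = 1.7445 × 0.5314 × 0.2656 = 0.2462.
cos φ cos δ sin H_s = 0.8471 × 0.9641 × 0.9850 = 0.8044.
Q̄ = (1370/π) × (0.2462 + 0.8044) = 436.08 × 1.0506 = 458.15 W/m².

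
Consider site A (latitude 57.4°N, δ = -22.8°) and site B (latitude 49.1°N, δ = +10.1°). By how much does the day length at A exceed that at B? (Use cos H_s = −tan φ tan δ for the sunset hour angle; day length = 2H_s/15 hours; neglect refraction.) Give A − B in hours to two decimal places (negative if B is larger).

A: H_s = arccos(−tan 57.4° · tan -22.8°) = 48.91°, so 2H_s/15 = 6.5213 h.
B: H_s = arccos(−tan 49.1° · tan 10.1°) = 101.87°, so 2H_s/15 = 13.5827 h.
A − B = 6.5213 − 13.5827 = -7.0614 h.

-7.06 h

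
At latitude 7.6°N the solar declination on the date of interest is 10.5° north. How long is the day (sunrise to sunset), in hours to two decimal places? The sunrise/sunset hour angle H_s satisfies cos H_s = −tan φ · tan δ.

12.19 hours

The sunset hour angle satisfies cos H_s = −tan φ tan δ = -0.0247, giving H_s = 91.42°.
Day length = 2 H_s / 15° h⁻¹ = 182.84° / 15 = 12.189 h.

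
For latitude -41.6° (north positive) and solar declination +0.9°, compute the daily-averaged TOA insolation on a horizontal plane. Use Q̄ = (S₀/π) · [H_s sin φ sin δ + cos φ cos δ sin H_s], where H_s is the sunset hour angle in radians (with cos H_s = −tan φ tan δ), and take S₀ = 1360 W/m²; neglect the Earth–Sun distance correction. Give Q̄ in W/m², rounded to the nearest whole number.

cos H_s = −tan(-41.6°) · tan(0.9°) = 0.0139, so H_s = arccos(0.0139) = 89.20°. In radians, H_s = 1.5568.
H_s sin φ sin δ = 1.5568 × -0.6639 × 0.0157 = -0.0162.
cos φ cos δ sin H_s = 0.7478 × 0.9999 × 0.9999 = 0.7477.
Q̄ = (1360/π) × (-0.0162 + 0.7477) = 432.90 × 0.7315 = 316.67 W/m².

317 W/m²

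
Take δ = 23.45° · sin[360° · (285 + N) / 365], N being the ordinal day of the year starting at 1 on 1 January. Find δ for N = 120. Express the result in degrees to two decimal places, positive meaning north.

+14.90°

360 × (285 + 120) / 365 = 399.452°; sin(399.452°) = 0.6354.
δ = 23.45 × 0.6354 = 14.900° ≈ +14.90°.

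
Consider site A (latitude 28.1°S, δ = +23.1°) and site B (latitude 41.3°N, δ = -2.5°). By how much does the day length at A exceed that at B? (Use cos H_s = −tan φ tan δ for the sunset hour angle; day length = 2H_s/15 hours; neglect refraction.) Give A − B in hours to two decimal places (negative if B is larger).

A: H_s = arccos(−tan -28.1° · tan 23.1°) = 76.84°, so 2H_s/15 = 10.2453 h.
B: H_s = arccos(−tan 41.3° · tan -2.5°) = 87.80°, so 2H_s/15 = 11.7067 h.
A − B = 10.2453 − 11.7067 = -1.4614 h.

-1.46 h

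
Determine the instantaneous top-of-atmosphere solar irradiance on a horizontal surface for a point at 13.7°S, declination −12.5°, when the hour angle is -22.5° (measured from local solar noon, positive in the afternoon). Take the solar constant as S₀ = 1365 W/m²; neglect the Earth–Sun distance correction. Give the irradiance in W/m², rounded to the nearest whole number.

cos θ_z = sin φ sin δ + cos φ cos δ cos H = (-0.2368)(-0.2164) + (0.9715)(0.9763)(0.9239) = 0.9275.
Top-of-atmosphere irradiance = S₀ cos θ_z = 1365 × 0.9275 = 1266.04 W/m².

1266 W/m²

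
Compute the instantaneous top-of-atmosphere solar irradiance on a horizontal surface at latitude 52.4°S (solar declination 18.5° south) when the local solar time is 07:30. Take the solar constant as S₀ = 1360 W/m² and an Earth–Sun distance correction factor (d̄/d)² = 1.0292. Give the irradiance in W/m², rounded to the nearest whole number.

662 W/m²

Hour angle H = 15° × (7.5 − 12) = -67.50°.
With φ = -52.4°, δ = -18.5°, H = -67.50°: sin φ sin δ = 0.2514, cos φ cos δ cos H = 0.2214, so cos θ_z = 0.4728.
Top-of-atmosphere irradiance = S₀ (d̄/d)² cos θ_z = 1360 × 1.0292 × 0.4728 = 661.78 W/m².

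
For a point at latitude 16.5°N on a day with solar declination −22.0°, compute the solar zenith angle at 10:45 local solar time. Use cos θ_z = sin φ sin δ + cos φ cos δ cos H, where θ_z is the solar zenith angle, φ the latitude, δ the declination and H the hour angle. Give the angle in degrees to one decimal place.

Hour angle H = 15° × (10.75 − 12) = -18.75°.
cos θ_z = sin(16.5°) sin(-22.0°) + cos(16.5°) cos(-22.0°) cos(-18.75°) = -0.1064 + 0.8418 = 0.7354.
θ_z = arccos(0.7354) = 42.66°.

42.7°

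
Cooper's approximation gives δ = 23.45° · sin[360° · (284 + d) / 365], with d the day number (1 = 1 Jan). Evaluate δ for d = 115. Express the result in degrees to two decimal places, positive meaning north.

+12.95°

360 × (284 + 115) / 365 = 393.534°; sin(393.534°) = 0.5524.
δ = 23.45 × 0.5524 = 12.954° ≈ +12.95°.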